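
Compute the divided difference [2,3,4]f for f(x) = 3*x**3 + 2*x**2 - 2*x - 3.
29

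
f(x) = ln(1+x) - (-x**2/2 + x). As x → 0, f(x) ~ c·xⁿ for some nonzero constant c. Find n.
3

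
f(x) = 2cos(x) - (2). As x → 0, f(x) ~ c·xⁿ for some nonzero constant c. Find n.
2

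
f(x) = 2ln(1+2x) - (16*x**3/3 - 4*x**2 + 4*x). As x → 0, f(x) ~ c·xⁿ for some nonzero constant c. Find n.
4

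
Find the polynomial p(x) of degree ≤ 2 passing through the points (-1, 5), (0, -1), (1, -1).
3*x**2 - 3*x - 1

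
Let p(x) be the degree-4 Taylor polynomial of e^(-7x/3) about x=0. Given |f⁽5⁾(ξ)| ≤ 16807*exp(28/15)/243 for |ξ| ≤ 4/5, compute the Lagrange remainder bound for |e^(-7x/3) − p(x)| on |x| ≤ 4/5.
2151296*exp(28/15)/11390625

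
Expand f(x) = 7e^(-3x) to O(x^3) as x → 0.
7 - 21*x + 63*x**2/2 + O(x**3)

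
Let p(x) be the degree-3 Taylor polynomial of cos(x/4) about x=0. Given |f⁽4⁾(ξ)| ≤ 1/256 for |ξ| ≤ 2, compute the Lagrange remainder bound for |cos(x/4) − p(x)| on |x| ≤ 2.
1/384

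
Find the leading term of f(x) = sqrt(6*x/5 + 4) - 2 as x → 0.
3*x/10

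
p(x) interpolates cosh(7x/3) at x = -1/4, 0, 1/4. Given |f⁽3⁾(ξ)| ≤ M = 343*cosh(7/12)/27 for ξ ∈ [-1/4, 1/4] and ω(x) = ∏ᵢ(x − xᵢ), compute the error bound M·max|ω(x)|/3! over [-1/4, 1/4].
343*sqrt(3)*cosh(7/12)/46656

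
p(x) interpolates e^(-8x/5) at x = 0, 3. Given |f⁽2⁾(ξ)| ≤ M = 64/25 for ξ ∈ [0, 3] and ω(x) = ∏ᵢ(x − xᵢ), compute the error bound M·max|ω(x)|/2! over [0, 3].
72/25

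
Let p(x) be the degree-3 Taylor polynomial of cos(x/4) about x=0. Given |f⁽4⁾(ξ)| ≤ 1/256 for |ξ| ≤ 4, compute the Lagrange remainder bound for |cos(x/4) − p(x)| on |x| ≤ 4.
1/24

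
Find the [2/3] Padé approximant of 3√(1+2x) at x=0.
(21*x**2/4 + 42*x/5 + 3)/(-x**3/20 + 9*x**2/20 + 9*x/5 + 1)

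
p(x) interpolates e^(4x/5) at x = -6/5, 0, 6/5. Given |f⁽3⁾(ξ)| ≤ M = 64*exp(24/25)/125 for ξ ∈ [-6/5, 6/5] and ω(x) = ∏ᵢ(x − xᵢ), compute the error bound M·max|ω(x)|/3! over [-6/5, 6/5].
512*sqrt(3)*exp(24/25)/15625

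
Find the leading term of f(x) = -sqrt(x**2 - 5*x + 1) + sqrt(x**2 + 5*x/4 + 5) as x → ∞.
25/8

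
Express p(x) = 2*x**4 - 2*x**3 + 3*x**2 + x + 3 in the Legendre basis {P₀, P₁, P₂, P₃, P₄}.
(22/5)P₀ + (-1/5)P₁ + (22/7)P₂ + (-4/5)P₃ + (16/35)P₄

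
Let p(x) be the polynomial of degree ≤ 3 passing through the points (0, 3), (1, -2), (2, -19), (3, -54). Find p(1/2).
13/8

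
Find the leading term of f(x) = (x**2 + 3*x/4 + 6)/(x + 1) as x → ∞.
x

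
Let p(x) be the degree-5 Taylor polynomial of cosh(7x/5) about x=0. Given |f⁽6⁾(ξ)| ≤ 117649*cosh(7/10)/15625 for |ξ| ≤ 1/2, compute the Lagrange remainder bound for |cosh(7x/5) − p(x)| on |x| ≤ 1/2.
117649*cosh(7/10)/720000000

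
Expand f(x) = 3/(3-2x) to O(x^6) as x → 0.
1 + 2*x/3 + 4*x**2/9 + 8*x**3/27 + 16*x**4/81 + 32*x**5/243 + O(x**6)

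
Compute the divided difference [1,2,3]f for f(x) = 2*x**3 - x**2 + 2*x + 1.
11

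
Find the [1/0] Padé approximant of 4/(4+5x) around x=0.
1 - 5*x/4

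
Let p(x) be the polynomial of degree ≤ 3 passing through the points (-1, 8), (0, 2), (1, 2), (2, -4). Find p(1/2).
2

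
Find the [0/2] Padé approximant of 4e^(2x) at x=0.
4/(2*x**2 - 2*x + 1)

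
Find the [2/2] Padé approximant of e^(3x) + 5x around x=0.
(3*x**2/4 + 53*x/7 + 1)/(-9*x**2/28 - 3*x/7 + 1)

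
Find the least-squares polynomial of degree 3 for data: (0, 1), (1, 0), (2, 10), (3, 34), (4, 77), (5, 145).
8/9 + (-1493/378)x + (659/252)x² + (85/108)x³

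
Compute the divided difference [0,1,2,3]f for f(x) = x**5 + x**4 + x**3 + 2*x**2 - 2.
32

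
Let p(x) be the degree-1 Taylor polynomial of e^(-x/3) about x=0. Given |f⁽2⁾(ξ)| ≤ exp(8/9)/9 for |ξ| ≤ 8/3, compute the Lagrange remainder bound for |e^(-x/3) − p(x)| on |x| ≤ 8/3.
32*exp(8/9)/81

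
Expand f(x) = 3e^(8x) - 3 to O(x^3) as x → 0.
24*x + 96*x**2 + O(x**3)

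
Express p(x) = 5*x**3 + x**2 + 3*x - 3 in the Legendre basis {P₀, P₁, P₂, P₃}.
(-8/3)P₀ + (6)P₁ + (2/3)P₂ + (2)P₃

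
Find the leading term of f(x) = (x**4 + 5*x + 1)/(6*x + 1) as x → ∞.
x**3/6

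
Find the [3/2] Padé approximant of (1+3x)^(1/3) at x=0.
(7*x**3/15 + 21*x**2/5 + 21*x/5 + 1)/(2*x**2 + 16*x/5 + 1)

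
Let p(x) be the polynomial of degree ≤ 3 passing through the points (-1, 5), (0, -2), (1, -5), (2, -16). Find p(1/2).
-13/4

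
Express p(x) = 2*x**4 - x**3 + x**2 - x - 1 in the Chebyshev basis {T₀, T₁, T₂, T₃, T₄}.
(1/4)T₀ + (-7/4)T₁ + (3/2)T₂ + (-1/4)T₃ + (1/4)T₄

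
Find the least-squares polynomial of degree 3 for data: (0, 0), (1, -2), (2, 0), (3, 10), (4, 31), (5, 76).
-5/18 + (23/756)x + (-127/63)x² + (109/108)x³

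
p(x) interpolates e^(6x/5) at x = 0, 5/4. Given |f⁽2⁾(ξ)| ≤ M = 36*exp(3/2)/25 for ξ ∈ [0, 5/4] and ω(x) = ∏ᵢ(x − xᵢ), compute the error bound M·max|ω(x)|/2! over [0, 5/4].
9*exp(3/2)/32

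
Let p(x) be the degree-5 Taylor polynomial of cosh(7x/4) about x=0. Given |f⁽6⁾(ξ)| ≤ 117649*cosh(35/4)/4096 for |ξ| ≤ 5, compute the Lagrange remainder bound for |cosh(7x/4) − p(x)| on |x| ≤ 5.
367653125*cosh(35/4)/589824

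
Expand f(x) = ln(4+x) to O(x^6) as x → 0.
log(4) + x/4 - x**2/32 + x**3/192 - x**4/1024 + x**5/5120 + O(x**6)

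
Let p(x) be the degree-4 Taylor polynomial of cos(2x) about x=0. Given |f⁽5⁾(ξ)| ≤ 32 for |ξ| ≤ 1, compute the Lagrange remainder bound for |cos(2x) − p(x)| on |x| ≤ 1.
4/15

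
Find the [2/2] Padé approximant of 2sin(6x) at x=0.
12*x/(6*x**2 + 1)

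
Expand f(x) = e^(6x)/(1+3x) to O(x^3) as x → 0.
1 + 3*x + 9*x**2 + O(x**3)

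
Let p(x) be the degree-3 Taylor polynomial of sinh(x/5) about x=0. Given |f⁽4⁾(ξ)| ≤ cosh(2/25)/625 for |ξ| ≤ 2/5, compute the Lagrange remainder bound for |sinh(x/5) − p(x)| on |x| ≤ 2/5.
2*cosh(2/25)/1171875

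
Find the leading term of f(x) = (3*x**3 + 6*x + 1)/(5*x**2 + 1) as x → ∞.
3*x/5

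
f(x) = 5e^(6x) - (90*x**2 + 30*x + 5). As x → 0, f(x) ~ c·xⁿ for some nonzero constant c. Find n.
3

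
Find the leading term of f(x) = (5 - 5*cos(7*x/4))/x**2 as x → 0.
245/32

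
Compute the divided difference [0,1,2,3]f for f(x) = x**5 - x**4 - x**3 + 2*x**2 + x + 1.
18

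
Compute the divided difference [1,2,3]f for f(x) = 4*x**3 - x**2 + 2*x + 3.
23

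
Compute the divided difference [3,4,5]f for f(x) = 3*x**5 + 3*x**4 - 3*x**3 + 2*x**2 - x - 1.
2237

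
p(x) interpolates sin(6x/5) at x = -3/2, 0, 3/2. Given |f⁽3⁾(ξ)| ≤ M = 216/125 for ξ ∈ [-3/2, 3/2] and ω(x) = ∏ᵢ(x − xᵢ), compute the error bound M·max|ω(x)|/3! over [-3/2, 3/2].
27*sqrt(3)/125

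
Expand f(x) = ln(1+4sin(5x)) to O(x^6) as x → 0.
20*x - 200*x**2 + 7750*x**3/3 - 115000*x**4/3 + 3640625*x**5/6 + O(x**6)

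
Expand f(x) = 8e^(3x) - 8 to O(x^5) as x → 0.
24*x + 36*x**2 + 36*x**3 + 27*x**4 + O(x**5)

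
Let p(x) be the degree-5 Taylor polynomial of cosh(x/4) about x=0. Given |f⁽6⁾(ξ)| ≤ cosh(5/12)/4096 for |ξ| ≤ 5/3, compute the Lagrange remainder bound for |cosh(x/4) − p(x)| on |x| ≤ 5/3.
3125*cosh(5/12)/429981696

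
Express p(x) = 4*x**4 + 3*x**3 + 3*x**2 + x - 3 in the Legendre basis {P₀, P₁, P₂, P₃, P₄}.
(-6/5)P₀ + (14/5)P₁ + (30/7)P₂ + (6/5)P₃ + (32/35)P₄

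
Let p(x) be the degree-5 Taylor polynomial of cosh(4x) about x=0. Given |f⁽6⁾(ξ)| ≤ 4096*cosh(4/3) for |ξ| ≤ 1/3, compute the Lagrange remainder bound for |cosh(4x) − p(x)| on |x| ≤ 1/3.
256*cosh(4/3)/32805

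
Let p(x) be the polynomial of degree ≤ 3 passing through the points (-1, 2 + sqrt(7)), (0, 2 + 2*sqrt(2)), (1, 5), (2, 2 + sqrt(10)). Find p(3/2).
-5*sqrt(2)/8 + sqrt(7)/16 + 5*sqrt(10)/16 + 77/16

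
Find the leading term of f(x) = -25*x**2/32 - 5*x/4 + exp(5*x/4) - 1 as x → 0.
125*x**3/384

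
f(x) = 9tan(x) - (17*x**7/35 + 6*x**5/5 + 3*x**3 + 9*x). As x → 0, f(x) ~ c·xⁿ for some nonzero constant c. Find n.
9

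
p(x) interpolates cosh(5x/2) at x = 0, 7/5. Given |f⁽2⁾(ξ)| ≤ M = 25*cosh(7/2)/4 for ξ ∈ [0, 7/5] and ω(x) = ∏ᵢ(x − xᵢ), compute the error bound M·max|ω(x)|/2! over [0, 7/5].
49*cosh(7/2)/32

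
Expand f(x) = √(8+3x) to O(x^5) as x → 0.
2*sqrt(2) + 3*sqrt(2)*x/8 - 9*sqrt(2)*x**2/256 + 27*sqrt(2)*x**3/4096 - 405*sqrt(2)*x**4/262144 + O(x**5)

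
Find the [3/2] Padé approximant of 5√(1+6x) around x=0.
(135*x**3/4 + 405*x**2/4 + 45*x + 5)/(27*x**2/4 + 6*x + 1)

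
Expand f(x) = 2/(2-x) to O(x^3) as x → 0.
1 + x/2 + x**2/4 + O(x**3)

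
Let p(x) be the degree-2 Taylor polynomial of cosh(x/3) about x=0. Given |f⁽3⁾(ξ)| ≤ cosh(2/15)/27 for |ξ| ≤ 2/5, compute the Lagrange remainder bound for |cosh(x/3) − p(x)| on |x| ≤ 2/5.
4*cosh(2/15)/10125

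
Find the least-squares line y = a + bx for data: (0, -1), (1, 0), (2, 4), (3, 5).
a = -13/10, b = 11/5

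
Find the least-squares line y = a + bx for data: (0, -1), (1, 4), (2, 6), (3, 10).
a = -1/2, b = 7/2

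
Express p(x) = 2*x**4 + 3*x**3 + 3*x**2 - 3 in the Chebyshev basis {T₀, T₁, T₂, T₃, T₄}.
(-3/4)T₀ + (9/4)T₁ + (5/2)T₂ + (3/4)T₃ + (1/4)T₄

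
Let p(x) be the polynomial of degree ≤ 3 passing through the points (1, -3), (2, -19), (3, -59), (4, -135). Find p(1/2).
-1/4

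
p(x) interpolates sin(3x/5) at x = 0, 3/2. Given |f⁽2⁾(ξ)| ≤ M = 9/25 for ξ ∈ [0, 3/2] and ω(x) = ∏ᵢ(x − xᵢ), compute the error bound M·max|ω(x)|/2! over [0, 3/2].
81/800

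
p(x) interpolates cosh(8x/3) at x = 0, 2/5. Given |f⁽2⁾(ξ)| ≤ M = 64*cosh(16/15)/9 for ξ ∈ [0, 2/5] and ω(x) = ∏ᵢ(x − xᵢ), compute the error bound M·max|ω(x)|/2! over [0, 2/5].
32*cosh(16/15)/225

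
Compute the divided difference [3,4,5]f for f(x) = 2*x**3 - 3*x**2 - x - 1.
21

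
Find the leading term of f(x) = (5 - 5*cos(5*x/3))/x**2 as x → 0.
125/18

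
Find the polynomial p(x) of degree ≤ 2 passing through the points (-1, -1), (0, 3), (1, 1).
-3*x**2 + x + 3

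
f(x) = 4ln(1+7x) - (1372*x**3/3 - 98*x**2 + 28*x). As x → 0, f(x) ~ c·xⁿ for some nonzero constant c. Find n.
4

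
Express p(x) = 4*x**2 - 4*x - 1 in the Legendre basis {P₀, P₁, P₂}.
(1/3)P₀ + (-4)P₁ + (8/3)P₂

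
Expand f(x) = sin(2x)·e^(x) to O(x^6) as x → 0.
2*x + 2*x**2 - x**3/3 - x**4 - 19*x**5/60 + O(x**6)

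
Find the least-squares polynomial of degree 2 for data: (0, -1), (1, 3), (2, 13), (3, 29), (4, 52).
-32/35 + (22/35)x + (22/7)x²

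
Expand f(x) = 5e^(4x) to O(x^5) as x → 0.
5 + 20*x + 40*x**2 + 160*x**3/3 + 160*x**4/3 + O(x**5)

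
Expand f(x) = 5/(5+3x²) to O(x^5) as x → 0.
1 - 3*x**2/5 + 9*x**4/25 + O(x**5)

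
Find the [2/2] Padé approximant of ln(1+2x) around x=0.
2*x*(x + 1)/(2*x**2/3 + 2*x + 1)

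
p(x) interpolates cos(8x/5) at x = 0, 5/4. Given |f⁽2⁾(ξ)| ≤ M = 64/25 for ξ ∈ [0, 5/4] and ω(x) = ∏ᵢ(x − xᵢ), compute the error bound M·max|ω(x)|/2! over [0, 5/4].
1/2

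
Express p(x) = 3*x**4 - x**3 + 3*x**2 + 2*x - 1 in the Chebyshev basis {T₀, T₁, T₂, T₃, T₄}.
(13/8)T₀ + (5/4)T₁ + (3)T₂ + (-1/4)T₃ + (3/8)T₄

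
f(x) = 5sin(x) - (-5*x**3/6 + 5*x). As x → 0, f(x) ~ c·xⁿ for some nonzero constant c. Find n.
5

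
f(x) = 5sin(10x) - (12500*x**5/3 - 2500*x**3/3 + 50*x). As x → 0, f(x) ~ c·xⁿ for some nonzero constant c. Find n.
7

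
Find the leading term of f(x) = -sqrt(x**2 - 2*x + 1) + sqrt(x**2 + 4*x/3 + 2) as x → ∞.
5/3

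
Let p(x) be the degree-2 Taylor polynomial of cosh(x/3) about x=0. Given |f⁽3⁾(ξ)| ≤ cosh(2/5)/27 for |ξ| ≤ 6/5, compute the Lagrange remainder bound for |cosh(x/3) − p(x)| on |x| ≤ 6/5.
4*cosh(2/5)/375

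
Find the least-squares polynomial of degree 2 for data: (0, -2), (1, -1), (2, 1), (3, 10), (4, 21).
-61/35 + (-141/70)x + (27/14)x²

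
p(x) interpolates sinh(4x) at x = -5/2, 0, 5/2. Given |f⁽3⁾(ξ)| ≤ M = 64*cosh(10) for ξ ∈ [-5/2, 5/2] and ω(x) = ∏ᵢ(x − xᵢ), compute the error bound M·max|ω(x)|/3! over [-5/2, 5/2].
1000*sqrt(3)*cosh(10)/27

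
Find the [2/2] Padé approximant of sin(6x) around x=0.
6*x/(6*x**2 + 1)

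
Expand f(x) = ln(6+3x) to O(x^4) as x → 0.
log(6) + x/2 - x**2/8 + x**3/24 + O(x**4)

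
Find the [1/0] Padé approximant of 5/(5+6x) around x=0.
1 - 6*x/5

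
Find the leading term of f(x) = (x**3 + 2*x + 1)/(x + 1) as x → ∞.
x**2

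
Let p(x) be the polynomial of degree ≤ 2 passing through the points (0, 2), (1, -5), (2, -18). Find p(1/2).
-3/4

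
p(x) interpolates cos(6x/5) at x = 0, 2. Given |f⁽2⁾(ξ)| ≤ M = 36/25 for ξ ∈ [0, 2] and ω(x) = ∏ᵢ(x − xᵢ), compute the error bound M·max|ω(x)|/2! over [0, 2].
18/25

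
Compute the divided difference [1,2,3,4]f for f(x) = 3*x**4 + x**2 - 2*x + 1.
30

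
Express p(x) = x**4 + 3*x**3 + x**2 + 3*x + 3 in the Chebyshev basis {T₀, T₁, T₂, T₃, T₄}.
(31/8)T₀ + (21/4)T₁ + T₂ + (3/4)T₃ + (1/8)T₄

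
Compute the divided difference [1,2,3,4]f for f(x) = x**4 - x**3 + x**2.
9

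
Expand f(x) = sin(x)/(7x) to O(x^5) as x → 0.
1/7 - x**2/42 + x**4/840 + O(x**5)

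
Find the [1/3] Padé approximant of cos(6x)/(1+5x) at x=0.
(1 - 3*x)/(36*x**3 + 3*x**2 + 2*x + 1)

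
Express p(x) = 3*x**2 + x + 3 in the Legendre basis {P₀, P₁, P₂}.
(4)P₀ + P₁ + (2)P₂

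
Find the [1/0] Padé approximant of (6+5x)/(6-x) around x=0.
x + 1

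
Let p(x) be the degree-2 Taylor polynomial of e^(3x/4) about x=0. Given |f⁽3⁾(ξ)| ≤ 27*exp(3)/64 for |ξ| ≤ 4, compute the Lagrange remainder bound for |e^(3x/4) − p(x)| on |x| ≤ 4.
9*exp(3)/2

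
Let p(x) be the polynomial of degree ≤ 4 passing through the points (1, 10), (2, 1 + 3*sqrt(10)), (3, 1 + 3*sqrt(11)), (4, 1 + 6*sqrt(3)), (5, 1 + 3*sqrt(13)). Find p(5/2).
-15*sqrt(3)/16 + 9*sqrt(13)/128 + 83/128 + 45*sqrt(10)/32 + 135*sqrt(11)/64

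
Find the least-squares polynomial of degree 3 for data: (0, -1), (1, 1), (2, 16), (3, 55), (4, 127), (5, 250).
-76/63 + (349/378)x + (-7/36)x² + (217/108)x³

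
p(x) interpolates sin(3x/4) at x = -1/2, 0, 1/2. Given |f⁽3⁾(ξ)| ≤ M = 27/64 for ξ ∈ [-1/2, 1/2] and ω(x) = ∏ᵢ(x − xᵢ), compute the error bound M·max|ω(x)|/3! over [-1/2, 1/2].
sqrt(3)/512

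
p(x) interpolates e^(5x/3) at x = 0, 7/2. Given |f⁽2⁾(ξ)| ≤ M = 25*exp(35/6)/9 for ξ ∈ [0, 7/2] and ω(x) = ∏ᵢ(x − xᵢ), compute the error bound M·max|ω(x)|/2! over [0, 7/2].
1225*exp(35/6)/288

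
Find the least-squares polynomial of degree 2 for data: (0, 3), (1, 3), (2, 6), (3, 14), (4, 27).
113/35 + (-207/70)x + (31/14)x²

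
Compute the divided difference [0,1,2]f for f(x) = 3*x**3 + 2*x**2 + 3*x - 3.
11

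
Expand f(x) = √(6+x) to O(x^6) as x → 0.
sqrt(6) + sqrt(6)*x/12 - sqrt(6)*x**2/288 + sqrt(6)*x**3/3456 - 5*sqrt(6)*x**4/165888 + 7*sqrt(6)*x**5/1990656 + O(x**6)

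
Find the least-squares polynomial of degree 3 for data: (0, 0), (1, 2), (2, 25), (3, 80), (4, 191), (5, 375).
-37/126 + (589/756)x + (-131/252)x² + (83/27)x³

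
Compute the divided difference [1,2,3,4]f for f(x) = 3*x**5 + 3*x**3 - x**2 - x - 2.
198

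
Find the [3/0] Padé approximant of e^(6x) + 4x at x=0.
36*x**3 + 18*x**2 + 10*x + 1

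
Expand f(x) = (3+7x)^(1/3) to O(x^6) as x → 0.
3**(1/3) + 7*3**(1/3)*x/9 - 49*3**(1/3)*x**2/81 + 1715*3**(1/3)*x**3/2187 - 24010*3**(1/3)*x**4/19683 + 369754*3**(1/3)*x**5/177147 + O(x**6)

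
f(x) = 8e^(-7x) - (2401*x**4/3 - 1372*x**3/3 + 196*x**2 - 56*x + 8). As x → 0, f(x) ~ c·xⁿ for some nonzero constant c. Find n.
5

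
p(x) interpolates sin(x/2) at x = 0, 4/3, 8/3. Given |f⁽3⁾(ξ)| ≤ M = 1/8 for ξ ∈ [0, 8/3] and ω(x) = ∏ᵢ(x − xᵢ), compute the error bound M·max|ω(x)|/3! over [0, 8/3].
8*sqrt(3)/729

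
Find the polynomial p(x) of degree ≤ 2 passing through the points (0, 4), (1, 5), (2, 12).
3*x**2 - 2*x + 4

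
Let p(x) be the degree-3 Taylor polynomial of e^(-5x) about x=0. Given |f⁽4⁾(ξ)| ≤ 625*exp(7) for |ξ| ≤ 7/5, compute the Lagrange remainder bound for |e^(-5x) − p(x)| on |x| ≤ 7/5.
2401*exp(7)/24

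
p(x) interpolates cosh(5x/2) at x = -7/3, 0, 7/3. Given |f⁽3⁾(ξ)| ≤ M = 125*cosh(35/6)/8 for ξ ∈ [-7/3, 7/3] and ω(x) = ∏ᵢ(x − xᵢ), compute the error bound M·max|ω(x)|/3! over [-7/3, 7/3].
42875*sqrt(3)*cosh(35/6)/5832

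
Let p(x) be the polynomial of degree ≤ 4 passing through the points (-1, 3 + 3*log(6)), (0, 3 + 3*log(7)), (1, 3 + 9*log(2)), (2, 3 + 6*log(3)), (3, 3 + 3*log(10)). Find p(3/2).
3 + log(576*15**(113/128)*2**(9/32)*7**(17/32)/35)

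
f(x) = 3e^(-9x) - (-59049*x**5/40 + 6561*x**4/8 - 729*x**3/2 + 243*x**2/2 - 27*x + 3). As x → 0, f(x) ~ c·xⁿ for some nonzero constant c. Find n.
6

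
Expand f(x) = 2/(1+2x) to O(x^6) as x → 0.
2 - 4*x + 8*x**2 - 16*x**3 + 32*x**4 - 64*x**5 + O(x**6)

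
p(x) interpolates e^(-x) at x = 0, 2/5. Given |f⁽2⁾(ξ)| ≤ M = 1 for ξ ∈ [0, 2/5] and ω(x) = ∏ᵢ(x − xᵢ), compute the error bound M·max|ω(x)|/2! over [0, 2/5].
1/50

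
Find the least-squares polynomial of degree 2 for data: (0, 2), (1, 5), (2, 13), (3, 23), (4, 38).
67/35 + (11/7)x + (13/7)x²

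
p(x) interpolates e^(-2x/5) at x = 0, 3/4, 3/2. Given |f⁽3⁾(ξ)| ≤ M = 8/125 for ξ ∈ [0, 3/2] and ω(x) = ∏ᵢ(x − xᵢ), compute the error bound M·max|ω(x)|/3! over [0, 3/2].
sqrt(3)/1000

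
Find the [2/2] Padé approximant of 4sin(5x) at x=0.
20*x/(25*x**2/6 + 1)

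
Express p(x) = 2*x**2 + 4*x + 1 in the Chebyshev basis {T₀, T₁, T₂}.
(2)T₀ + (4)T₁ + T₂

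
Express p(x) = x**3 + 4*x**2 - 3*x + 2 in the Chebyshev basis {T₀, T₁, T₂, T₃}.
(4)T₀ + (-9/4)T₁ + (2)T₂ + (1/4)T₃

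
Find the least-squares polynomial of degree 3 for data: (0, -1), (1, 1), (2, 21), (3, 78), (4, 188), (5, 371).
-127/126 + (-887/756)x + (10/63)x² + (323/108)x³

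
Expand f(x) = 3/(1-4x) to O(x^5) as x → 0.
3 + 12*x + 48*x**2 + 192*x**3 + 768*x**4 + O(x**5)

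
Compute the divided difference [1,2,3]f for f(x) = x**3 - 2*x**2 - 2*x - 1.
4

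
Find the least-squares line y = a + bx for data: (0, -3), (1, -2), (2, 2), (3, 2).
a = -31/10, b = 19/10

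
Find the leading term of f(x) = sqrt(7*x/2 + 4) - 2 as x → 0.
7*x/8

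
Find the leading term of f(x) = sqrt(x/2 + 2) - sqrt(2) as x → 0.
sqrt(2)*x/8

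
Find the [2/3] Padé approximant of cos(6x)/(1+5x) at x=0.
(1 - 15*x**2)/(15*x**3 + 3*x**2 + 5*x + 1)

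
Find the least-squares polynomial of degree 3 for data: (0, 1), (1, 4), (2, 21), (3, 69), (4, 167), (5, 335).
8/9 + (608/189)x + (-727/252)x² + (337/108)x³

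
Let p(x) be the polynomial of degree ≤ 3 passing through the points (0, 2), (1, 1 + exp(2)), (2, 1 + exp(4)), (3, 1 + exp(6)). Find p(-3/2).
-35*exp(6)/16 - 189*exp(2)/16 + 121/16 + 135*exp(4)/16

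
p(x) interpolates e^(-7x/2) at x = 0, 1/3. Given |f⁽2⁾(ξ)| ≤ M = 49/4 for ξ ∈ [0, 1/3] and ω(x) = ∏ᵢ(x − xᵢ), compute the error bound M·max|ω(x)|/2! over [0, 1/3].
49/288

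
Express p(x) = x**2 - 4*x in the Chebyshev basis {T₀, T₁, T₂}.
(1/2)T₀ + (-4)T₁ + (1/2)T₂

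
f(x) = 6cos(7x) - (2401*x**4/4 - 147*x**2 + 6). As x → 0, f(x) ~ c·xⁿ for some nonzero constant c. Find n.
6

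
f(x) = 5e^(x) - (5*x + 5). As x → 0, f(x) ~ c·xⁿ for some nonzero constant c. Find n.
2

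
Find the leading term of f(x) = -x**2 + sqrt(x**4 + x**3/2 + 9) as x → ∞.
x/4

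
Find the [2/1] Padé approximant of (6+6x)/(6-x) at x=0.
(x + 1)/(1 - x/6)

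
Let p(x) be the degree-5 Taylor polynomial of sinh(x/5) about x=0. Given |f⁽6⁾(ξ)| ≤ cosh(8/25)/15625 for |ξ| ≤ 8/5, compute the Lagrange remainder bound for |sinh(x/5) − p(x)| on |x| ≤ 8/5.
16384*cosh(8/25)/10986328125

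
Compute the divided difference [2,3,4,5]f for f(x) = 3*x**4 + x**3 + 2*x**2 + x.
43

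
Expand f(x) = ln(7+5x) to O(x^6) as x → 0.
log(7) + 5*x/7 - 25*x**2/98 + 125*x**3/1029 - 625*x**4/9604 + 625*x**5/16807 + O(x**6)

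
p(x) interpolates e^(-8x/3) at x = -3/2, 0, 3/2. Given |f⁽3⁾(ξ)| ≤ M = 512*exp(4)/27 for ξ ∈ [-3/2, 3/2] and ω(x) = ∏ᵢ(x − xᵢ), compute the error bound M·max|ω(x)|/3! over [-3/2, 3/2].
64*sqrt(3)*exp(4)/27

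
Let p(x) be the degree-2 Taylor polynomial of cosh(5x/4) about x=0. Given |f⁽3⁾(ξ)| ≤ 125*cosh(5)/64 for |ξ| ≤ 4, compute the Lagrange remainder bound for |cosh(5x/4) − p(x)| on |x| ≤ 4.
125*cosh(5)/6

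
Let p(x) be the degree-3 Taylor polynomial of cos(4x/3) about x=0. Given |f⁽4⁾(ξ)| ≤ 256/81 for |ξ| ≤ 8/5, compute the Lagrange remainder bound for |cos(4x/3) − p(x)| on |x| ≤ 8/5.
131072/151875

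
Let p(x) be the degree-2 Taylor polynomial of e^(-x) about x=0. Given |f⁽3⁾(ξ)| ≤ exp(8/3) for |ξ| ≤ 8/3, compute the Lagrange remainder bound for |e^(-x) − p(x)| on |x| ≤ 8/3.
256*exp(8/3)/81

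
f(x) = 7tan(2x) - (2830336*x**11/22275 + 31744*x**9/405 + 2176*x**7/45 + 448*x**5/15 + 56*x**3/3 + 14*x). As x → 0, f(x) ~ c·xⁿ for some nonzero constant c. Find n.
13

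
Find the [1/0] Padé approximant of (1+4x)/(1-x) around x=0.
5*x + 1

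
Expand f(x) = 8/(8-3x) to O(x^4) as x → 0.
1 + 3*x/8 + 9*x**2/64 + 27*x**3/512 + O(x**4)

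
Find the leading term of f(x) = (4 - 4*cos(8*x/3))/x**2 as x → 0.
128/9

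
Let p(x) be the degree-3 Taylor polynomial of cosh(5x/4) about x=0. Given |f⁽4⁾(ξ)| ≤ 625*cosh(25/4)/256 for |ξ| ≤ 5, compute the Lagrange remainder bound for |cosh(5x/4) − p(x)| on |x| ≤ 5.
390625*cosh(25/4)/6144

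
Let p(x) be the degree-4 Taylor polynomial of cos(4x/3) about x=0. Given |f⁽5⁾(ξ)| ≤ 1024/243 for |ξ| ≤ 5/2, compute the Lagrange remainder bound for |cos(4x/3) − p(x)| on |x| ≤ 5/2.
2500/729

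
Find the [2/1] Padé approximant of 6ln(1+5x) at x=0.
5*x*(5*x + 6)/(10*x/3 + 1)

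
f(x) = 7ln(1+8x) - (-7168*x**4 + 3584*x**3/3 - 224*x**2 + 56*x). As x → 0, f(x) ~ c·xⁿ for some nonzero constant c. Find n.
5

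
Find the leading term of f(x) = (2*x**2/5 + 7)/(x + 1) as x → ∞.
2*x/5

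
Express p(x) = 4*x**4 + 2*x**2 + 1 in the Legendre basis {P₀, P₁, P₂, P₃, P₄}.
(37/15)P₀ + (76/21)P₂ + (32/35)P₄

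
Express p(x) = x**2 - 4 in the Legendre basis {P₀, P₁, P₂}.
(-11/3)P₀ + (2/3)P₂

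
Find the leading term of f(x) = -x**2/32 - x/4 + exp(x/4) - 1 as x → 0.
x**3/384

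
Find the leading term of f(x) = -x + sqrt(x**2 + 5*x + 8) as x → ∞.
5/2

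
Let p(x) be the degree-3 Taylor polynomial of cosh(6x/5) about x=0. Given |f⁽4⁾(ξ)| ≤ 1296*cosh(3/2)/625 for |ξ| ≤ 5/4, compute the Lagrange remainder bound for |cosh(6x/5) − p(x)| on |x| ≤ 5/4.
27*cosh(3/2)/128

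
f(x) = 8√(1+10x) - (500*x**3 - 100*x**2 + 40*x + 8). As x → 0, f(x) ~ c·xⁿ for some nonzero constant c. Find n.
4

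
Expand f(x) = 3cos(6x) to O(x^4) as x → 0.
3 - 54*x**2 + O(x**4)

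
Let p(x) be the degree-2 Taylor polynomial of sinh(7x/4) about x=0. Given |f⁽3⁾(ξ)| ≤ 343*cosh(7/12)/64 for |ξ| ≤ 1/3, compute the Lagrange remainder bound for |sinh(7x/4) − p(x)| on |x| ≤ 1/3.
343*cosh(7/12)/10368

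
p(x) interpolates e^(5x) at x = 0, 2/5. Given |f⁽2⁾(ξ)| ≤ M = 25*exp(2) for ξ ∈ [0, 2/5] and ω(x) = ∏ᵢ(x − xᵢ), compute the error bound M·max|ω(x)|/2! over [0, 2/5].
exp(2)/2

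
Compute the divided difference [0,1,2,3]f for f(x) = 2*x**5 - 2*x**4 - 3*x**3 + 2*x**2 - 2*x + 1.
35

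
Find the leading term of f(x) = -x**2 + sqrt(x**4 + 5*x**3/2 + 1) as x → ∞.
5*x/4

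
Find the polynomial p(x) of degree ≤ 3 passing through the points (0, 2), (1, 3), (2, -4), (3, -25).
-x**3 - x**2 + 3*x + 2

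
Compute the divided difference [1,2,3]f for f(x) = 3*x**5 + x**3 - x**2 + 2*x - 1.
275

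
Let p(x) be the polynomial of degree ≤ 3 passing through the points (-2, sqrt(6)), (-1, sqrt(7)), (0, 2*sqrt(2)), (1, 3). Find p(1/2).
-5*sqrt(7)/16 + sqrt(6)/16 + 15/16 + 15*sqrt(2)/8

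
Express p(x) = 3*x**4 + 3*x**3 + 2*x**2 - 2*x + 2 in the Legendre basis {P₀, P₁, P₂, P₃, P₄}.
(49/15)P₀ + (-1/5)P₁ + (64/21)P₂ + (6/5)P₃ + (24/35)P₄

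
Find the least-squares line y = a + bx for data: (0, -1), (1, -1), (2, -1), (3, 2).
a = -8/5, b = 9/10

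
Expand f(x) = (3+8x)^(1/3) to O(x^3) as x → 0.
3**(1/3) + 8*3**(1/3)*x/9 - 64*3**(1/3)*x**2/81 + O(x**3)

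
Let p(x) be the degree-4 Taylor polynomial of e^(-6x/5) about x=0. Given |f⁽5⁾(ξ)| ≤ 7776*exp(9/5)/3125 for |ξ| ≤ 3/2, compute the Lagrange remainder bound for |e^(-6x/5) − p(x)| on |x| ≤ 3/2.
19683*exp(9/5)/125000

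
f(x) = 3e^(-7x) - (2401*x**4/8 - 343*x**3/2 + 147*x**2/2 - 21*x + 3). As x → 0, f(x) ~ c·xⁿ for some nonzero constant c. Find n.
5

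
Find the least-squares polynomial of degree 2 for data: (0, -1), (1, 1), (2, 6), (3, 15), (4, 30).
-5/7 + (-34/35)x + (15/7)x²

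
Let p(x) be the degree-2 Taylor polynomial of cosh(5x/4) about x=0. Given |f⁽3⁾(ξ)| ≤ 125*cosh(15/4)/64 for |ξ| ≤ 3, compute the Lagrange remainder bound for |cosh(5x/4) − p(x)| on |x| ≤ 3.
1125*cosh(15/4)/128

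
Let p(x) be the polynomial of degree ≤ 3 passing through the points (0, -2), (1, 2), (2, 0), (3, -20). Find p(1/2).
0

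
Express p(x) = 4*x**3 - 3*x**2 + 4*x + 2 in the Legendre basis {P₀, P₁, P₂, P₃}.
P₀ + (32/5)P₁ + (-2)P₂ + (8/5)P₃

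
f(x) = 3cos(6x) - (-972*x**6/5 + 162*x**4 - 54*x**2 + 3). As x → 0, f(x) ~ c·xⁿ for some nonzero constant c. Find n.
8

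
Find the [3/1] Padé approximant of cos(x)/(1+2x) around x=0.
(x**3/48 - 43*x**2/84 + x/168 + 1)/(337*x/168 + 1)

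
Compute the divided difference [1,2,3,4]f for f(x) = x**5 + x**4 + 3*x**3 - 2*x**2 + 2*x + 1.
78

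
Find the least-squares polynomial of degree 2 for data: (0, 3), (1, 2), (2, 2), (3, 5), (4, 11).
113/35 + (-207/70)x + (17/14)x²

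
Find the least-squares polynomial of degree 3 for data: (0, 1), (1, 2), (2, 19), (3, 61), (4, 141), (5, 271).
55/63 + (-715/378)x + (379/252)x² + (209/108)x³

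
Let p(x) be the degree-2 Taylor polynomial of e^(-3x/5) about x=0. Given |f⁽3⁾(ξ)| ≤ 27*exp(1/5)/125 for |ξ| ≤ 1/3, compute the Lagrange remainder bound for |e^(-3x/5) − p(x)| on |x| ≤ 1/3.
exp(1/5)/750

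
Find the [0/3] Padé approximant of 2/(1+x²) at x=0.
2/(x**2 + 1)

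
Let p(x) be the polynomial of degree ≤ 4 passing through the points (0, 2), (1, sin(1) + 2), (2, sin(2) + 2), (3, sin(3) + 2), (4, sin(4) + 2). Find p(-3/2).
-693*sin(1)/32 + 315*sin(4)/128 - 385*sin(3)/32 + 2 + 1485*sin(2)/64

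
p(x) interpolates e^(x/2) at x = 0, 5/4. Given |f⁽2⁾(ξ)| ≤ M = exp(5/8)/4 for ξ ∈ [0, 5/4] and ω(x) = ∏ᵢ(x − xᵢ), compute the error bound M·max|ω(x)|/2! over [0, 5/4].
25*exp(5/8)/512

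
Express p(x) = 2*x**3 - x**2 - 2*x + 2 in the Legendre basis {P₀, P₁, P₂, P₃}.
(5/3)P₀ + (-4/5)P₁ + (-2/3)P₂ + (4/5)P₃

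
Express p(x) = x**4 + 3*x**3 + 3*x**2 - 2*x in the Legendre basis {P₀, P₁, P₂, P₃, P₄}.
(6/5)P₀ + (-1/5)P₁ + (18/7)P₂ + (6/5)P₃ + (8/35)P₄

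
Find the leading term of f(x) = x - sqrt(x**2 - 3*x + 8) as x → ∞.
3/2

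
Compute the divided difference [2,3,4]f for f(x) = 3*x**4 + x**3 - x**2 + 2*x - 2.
173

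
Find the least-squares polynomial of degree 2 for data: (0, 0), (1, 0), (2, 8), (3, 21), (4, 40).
-9/35 + (-153/70)x + (43/14)x²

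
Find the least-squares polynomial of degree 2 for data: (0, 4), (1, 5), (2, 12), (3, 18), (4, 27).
124/35 + (113/70)x + (15/14)x²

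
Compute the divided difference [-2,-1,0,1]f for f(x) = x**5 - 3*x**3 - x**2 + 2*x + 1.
2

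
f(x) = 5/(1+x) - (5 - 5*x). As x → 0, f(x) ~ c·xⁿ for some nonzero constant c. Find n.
2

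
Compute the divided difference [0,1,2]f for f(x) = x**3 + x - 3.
3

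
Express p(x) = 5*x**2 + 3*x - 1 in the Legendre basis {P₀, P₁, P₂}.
(2/3)P₀ + (3)P₁ + (10/3)P₂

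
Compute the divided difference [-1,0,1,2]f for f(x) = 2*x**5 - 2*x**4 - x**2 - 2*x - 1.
6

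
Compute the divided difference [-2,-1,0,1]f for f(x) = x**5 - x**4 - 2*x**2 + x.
7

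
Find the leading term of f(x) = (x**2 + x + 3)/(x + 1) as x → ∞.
x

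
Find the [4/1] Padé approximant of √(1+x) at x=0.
(3*x**4/640 - x**3/40 + 9*x**2/40 + 6*x/5 + 1)/(7*x/10 + 1)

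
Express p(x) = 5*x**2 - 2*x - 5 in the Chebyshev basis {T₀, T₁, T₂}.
(-5/2)T₀ + (-2)T₁ + (5/2)T₂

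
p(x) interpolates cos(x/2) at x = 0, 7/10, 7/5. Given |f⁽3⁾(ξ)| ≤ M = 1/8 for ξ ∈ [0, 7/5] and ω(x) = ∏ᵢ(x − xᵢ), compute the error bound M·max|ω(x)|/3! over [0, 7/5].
343*sqrt(3)/216000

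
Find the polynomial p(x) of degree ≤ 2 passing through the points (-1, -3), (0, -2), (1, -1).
x - 2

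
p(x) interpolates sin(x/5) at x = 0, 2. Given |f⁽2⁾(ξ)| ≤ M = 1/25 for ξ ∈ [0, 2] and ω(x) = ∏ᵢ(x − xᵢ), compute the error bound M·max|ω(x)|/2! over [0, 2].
1/50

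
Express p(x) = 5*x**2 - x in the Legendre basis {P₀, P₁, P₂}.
(5/3)P₀ - P₁ + (10/3)P₂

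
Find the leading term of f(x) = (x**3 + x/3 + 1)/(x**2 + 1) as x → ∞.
x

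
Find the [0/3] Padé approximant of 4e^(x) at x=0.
4/(-x**3/6 + x**2/2 - x + 1)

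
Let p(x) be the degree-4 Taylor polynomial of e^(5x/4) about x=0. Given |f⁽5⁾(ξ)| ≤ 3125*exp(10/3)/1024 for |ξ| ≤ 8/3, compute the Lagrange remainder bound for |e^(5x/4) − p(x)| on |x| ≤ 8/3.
2500*exp(10/3)/729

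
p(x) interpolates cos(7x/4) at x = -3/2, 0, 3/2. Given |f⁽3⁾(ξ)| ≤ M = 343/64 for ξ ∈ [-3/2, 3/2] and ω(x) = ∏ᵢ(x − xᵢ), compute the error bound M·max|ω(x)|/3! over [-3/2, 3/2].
343*sqrt(3)/512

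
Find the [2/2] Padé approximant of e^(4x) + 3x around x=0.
(37*x**2/3 + 8*x + 1)/(-8*x**2/3 + x + 1)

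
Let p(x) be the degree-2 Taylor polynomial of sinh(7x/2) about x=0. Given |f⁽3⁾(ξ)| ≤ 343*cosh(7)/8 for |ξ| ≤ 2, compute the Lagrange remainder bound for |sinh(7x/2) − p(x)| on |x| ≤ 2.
343*cosh(7)/6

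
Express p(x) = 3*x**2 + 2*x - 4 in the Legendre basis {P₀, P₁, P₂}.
(-3)P₀ + (2)P₁ + (2)P₂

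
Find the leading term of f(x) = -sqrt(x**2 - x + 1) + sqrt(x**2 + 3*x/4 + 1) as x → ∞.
7/8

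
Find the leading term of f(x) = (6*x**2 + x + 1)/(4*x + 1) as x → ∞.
3*x/2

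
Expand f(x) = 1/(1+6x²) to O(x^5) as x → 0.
1 - 6*x**2 + 36*x**4 + O(x**5)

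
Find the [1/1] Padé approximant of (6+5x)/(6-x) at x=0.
(5*x/6 + 1)/(1 - x/6)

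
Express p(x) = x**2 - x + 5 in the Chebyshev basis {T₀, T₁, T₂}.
(11/2)T₀ - T₁ + (1/2)T₂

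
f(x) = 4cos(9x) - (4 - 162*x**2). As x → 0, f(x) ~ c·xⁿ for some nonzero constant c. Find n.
4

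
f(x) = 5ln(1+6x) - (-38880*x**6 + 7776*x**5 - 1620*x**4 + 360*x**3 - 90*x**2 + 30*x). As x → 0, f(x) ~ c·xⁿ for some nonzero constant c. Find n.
7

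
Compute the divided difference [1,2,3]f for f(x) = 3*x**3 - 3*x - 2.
18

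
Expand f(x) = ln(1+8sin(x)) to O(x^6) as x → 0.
8*x - 32*x**2 + 508*x**3/3 - 3040*x**4/3 + 19405*x**5/3 + O(x**6)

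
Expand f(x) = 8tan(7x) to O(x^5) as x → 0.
56*x + 2744*x**3/3 + O(x**5)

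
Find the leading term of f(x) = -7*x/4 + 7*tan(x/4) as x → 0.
7*x**3/192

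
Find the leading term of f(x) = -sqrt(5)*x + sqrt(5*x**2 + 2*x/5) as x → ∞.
sqrt(5)/25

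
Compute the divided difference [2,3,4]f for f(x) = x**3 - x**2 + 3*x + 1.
8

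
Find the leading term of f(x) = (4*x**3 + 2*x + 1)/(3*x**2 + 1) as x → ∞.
4*x/3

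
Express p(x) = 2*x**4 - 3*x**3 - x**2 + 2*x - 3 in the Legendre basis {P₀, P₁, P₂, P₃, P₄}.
(-44/15)P₀ + (1/5)P₁ + (10/21)P₂ + (-6/5)P₃ + (16/35)P₄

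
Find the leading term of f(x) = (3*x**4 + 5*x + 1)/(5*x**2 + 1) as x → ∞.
3*x**2/5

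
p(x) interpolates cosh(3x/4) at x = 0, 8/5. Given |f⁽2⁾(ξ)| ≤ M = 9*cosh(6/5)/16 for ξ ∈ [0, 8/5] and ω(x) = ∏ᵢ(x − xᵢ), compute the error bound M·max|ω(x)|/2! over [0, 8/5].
9*cosh(6/5)/50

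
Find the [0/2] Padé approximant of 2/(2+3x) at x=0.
1/(3*x/2 + 1)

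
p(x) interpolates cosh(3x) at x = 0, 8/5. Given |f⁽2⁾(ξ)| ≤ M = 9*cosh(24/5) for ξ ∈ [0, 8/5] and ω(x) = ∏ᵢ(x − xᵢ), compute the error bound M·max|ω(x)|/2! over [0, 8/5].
72*cosh(24/5)/25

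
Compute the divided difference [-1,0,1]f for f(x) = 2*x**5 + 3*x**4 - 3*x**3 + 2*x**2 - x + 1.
5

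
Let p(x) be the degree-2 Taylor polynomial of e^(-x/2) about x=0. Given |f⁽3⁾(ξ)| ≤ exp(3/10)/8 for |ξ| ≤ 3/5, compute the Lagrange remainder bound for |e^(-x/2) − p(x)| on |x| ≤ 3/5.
9*exp(3/10)/2000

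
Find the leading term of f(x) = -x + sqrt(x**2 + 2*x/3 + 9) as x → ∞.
1/3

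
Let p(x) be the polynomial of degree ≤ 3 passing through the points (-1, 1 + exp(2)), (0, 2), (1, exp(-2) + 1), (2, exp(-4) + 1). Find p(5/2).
(-35*exp(2) + (37 - 5*exp(2))*exp(4) + 35)*exp(-4)/16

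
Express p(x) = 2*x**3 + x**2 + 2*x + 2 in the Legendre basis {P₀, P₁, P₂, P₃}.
(7/3)P₀ + (16/5)P₁ + (2/3)P₂ + (4/5)P₃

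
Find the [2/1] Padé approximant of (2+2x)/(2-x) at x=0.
(x + 1)/(1 - x/2)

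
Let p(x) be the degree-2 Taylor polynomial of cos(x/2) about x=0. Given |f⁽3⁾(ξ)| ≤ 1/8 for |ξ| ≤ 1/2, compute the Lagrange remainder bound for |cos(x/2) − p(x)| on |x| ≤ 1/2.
1/384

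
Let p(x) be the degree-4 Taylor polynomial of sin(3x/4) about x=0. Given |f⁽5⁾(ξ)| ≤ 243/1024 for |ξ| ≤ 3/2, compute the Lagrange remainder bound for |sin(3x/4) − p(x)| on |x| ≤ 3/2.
19683/1310720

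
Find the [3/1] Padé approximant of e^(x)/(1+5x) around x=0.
(2579*x**3/14736 + 153*x**2/307 + 2457*x/2456 + 1)/(12281*x/2456 + 1)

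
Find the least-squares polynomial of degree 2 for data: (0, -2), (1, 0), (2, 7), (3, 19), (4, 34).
-76/35 + (17/70)x + (31/14)x²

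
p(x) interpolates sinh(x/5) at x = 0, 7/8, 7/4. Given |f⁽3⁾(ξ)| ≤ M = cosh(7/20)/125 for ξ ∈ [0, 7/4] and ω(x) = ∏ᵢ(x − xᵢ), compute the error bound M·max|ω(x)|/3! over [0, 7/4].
343*sqrt(3)*cosh(7/20)/1728000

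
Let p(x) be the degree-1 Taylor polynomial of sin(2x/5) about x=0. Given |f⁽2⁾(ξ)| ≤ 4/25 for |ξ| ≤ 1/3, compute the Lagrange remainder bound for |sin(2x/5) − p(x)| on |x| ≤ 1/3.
2/225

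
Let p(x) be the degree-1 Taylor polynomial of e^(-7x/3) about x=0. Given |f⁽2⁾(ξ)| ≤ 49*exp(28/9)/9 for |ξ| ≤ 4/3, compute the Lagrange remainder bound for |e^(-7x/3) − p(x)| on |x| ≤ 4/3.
392*exp(28/9)/81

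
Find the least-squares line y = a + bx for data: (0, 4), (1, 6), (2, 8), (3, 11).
a = 19/5, b = 23/10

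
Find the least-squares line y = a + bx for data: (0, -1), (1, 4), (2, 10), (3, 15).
a = -11/10, b = 27/5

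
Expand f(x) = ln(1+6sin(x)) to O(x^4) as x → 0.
6*x - 18*x**2 + 71*x**3 + O(x**4)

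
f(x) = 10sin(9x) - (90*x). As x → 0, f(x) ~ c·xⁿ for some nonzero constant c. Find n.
3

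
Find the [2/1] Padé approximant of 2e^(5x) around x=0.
(25*x**2/3 + 20*x/3 + 2)/(1 - 5*x/3)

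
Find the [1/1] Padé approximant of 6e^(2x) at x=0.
(6*x + 6)/(1 - x)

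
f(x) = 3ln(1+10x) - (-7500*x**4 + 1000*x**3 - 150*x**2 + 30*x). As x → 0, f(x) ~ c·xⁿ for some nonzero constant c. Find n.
5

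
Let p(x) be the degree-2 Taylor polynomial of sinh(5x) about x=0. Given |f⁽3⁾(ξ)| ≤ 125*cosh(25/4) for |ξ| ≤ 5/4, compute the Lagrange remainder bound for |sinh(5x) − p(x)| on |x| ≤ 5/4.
15625*cosh(25/4)/384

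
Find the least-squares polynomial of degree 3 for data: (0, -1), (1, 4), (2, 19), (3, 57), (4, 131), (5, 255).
-65/63 + (1763/378)x + (-443/252)x² + (239/108)x³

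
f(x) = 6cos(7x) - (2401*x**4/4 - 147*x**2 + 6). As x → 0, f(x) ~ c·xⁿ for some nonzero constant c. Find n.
6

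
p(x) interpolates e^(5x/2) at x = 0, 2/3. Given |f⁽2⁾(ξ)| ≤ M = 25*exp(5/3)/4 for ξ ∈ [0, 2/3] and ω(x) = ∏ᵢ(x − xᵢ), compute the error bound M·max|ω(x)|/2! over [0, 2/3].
25*exp(5/3)/72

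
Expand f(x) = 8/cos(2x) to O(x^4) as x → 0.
8 + 16*x**2 + O(x**4)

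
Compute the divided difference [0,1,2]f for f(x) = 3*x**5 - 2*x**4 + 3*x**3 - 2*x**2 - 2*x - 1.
38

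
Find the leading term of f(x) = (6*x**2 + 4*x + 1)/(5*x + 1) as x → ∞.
6*x/5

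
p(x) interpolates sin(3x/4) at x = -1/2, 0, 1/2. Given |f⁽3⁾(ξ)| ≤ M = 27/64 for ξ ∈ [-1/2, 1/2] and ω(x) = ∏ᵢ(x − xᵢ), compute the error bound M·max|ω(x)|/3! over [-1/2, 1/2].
sqrt(3)/512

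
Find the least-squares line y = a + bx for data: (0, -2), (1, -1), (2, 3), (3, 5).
a = -5/2, b = 5/2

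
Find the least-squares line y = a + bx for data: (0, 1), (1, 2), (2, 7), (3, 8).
a = 3/5, b = 13/5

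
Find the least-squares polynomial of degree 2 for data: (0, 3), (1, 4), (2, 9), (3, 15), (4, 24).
99/35 + (31/70)x + (17/14)x²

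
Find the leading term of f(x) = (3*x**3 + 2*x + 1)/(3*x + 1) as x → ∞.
x**2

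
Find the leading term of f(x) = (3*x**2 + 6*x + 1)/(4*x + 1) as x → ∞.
3*x/4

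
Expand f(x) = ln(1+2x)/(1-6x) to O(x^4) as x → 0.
2*x + 10*x**2 + 188*x**3/3 + O(x**4)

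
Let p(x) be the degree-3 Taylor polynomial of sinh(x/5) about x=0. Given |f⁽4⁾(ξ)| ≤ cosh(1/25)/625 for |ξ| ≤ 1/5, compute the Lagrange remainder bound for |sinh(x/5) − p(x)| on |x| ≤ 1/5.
cosh(1/25)/9375000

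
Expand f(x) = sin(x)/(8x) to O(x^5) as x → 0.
1/8 - x**2/48 + x**4/960 + O(x**5)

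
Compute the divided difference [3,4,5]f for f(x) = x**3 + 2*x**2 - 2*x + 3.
14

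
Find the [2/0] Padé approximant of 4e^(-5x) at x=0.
50*x**2 - 20*x + 4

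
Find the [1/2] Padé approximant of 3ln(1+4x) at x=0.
12*x/(-4*x**2/3 + 2*x + 1)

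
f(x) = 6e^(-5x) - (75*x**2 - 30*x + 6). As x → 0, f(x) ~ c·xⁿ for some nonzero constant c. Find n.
3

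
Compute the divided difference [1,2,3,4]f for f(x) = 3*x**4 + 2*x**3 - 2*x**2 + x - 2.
32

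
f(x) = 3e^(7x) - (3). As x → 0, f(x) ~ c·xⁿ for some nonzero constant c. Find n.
1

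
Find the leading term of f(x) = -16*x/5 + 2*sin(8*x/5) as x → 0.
-512*x**3/375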